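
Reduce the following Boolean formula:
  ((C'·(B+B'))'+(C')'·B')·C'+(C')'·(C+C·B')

C

((C'·(B+B'))'+(C')'·B')·C'+(C')'·(C+C·B')
= ((C'·(B+B'))'+(C')'·B')·C'+(C')'·C   (absorption)
= ((C')'+(C')'·B')·C'+(C')'·C   (complement / identity)
= (C')'·C'+(C')'·C   (absorption)
= (C')'   (distribution)
= C   (double negation)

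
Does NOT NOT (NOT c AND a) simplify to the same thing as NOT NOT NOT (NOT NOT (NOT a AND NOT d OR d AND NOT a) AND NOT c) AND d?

No

E1: NOT NOT (NOT c AND a)
    = NOT c AND a
E2: NOT NOT NOT (NOT NOT (NOT a AND NOT d OR d AND NOT a) AND NOT c) AND d
    = NOT NOT NOT (NOT NOT NOT a AND NOT c) AND d
    = NOT NOT NOT (NOT a AND NOT c) AND d
    = NOT (NOT a AND NOT c) AND d
    = (a OR c) AND d
These differ: at a=1, c=1, d=1, E1 = 0 but E2 = 1.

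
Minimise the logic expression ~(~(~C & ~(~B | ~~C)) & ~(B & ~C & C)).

B & ~C

~(~(~C & ~(~B | ~~C)) & ~(B & ~C & C))
= ~C & ~(~B | ~~C) | B & ~C & C   — De Morgan
= ~C & B & ~C | B & ~C & C   — De Morgan
= B & ~C   — distribution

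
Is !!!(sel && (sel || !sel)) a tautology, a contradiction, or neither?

neither

!!!(sel && (sel || !sel))
= !!!sel
= !sel
This depends on sel, so it is not a constant.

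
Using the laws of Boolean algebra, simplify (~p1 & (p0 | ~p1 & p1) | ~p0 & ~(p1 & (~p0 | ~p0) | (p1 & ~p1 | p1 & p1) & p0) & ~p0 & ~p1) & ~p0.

~p1 & ~p0

(~p1 & (p0 | ~p1 & p1) | ~p0 & ~(p1 & (~p0 | ~p0) | (p1 & ~p1 | p1 & p1) & p0) & ~p0 & ~p1) & ~p0
= (~p1 & (p0 | ~p1 & p1) | ~p0 & ~(p1 & ~p0 | (p1 & ~p1 | p1 & p1) & p0) & ~p0 & ~p1) & ~p0
= (~p1 & (p0 | ~p1 & p1) | ~p0 & ~(p1 & ~p0 | p1 & p0) & ~p0 & ~p1) & ~p0
= (~p1 & (p0 | ~p1 & p1) | ~p0 & ~p1 & ~p0 & ~p1) & ~p0
= (~p1 & (p0 | ~p1 & p1) | ~p0 & ~p1) & ~p0
= (~p1 & p0 | ~p0 & ~p1) & ~p0
= ~p1 & ~p0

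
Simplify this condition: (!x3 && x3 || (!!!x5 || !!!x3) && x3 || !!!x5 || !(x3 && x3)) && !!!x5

(!x3 && x3 || (!!!x5 || !!!x3) && x3 || !!!x5 || !(x3 && x3)) && !!!x5
= (!x3 && x3 || (!!!x5 || !x3) && x3 || !!!x5 || !(x3 && x3)) && !!!x5   — double negation
= ((!!!x5 || !x3) && x3 || !!!x5 || !(x3 && x3)) && !!!x5   — complement / identity
= ((!!!x5 || !x3) && x3 || !!!x5 || !x3) && !!!x5   — idempotence
= (!!!x5 || !x3) && !!!x5   — absorption
= !!!x5   — absorption
= !x5   — double negation

!x5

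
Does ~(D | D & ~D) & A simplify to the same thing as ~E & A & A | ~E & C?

No

E1: ~(D | D & ~D) & A
    = ~D & A   [complement / identity]
E2: ~E & A & A | ~E & C
    = ~E & A | ~E & C   [idempotence]
    = ~E & (A | C)   [distribution]
These differ: at A=0, C=1, D=0, E=0, E1 = 0 but E2 = 1.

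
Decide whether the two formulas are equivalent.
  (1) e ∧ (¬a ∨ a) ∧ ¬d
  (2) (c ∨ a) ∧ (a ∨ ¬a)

E1: e ∧ (¬a ∨ a) ∧ ¬d
    = e ∧ ¬d   [complement / identity]
E2: (c ∨ a) ∧ (a ∨ ¬a)
    = c ∨ a   [complement / identity]
These differ: at a=1, c=0, d=1, e=0, E1 = 0 but E2 = 1.

No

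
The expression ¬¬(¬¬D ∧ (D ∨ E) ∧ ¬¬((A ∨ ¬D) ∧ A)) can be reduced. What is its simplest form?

D ∧ A

¬¬(¬¬D ∧ (D ∨ E) ∧ ¬¬((A ∨ ¬D) ∧ A))
= ¬¬(D ∧ (D ∨ E) ∧ ¬¬((A ∨ ¬D) ∧ A))   (double negation)
= ¬¬(D ∧ ¬¬((A ∨ ¬D) ∧ A))   (absorption)
= ¬¬(D ∧ ¬¬A)   (absorption)
= D ∧ ¬¬A   (double negation)
= D ∧ A   (double negation)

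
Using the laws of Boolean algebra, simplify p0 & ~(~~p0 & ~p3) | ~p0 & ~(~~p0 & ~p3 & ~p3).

p0 & ~(~~p0 & ~p3) | ~p0 & ~(~~p0 & ~p3 & ~p3)
= p0 & ~(~~p0 & ~p3) | ~p0 & ~(~~p0 & ~p3)   — idempotence
= ~(~~p0 & ~p3)   — distribution
= ~p0 | p3   — De Morgan

~p0 | p3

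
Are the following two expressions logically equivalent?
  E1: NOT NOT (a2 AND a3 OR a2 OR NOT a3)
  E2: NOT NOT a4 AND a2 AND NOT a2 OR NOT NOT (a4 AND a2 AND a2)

No

E1: NOT NOT (a2 AND a3 OR a2 OR NOT a3)
    = NOT NOT (a2 OR NOT a3)
    = a2 OR NOT a3
E2: NOT NOT a4 AND a2 AND NOT a2 OR NOT NOT (a4 AND a2 AND a2)
    = a4 AND a2 AND NOT a2 OR NOT NOT (a4 AND a2 AND a2)
    = a4 AND a2 AND NOT a2 OR a4 AND a2 AND a2
    = a4 AND a2
These differ: at a2=1, a3=0, a4=0, E1 = 1 but E2 = 0.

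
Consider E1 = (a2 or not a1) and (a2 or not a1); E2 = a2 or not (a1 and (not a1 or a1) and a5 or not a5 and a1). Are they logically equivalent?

Yes

E1: (a2 or not a1) and (a2 or not a1)
    = a2 or not a1   (idempotence)
E2: a2 or not (a1 and (not a1 or a1) and a5 or not a5 and a1)
    = a2 or not (a1 and a5 or not a5 and a1)   (complement / identity)
    = a2 or not a1   (distribution)
Both reduce to a2 or not a1, so they are equivalent.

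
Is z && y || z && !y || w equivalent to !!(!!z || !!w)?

E1: z && y || z && !y || w
    = z || w
E2: !!(!!z || !!w)
    = !(!z && !w)
    = z || w
Both reduce to z || w, so they are equivalent.

Yes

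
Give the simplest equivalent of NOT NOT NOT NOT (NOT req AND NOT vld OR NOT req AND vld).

NOT NOT NOT NOT (NOT req AND NOT vld OR NOT req AND vld)
= NOT NOT NOT NOT NOT req   [distribution]
= NOT NOT NOT req   [double negation]
= NOT req   [double negation]

NOT req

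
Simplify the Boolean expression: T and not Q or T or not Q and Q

T and not Q or T or not Q and Q
= T and not Q or T   — complement / identity
= T   — absorption

T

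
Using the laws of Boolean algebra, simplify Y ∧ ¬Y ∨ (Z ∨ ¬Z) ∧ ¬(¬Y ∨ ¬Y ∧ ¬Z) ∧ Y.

Y

Y ∧ ¬Y ∨ (Z ∨ ¬Z) ∧ ¬(¬Y ∨ ¬Y ∧ ¬Z) ∧ Y
= Y ∧ ¬Y ∨ ¬(¬Y ∨ ¬Y ∧ ¬Z) ∧ Y   [complement / identity]
= Y ∧ ¬Y ∨ ¬¬Y ∧ Y   [absorption]
= Y ∧ ¬Y ∨ Y ∧ Y   [double negation]
= Y   [distribution]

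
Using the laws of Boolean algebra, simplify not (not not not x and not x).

not (not not not x and not x)
= not (not x and not x)   — double negation
= not not x   — idempotence
= x   — double negation

x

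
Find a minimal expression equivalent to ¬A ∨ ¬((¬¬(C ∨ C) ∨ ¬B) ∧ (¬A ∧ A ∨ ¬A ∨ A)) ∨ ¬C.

¬A ∨ ¬C

¬A ∨ ¬((¬¬(C ∨ C) ∨ ¬B) ∧ (¬A ∧ A ∨ ¬A ∨ A)) ∨ ¬C
= ¬A ∨ ¬((¬¬(C ∨ C) ∨ ¬B) ∧ (¬A ∨ A)) ∨ ¬C   (complement / identity)
= ¬A ∨ ¬((¬¬C ∨ ¬B) ∧ (¬A ∨ A)) ∨ ¬C   (idempotence)
= ¬A ∨ ¬(¬¬C ∨ ¬B) ∨ ¬C   (complement / identity)
= ¬A ∨ ¬C ∧ B ∨ ¬C   (De Morgan)
= ¬A ∨ ¬C   (absorption)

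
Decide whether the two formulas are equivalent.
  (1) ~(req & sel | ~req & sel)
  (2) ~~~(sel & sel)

Yes

E1: ~(req & sel | ~req & sel)
    = ~sel   (distribution)
E2: ~~~(sel & sel)
    = ~(sel & sel)   (double negation)
    = ~sel   (idempotence)
Both reduce to ~sel, so they are equivalent.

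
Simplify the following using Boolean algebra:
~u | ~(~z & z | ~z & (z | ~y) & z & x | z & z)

~u | ~(~z & z | ~z & (z | ~y) & z & x | z & z)
= ~u | ~(~z & z | ~z & z & x | z & z)   — absorption
= ~u | ~(~z & z | z & z)   — absorption
= ~u | ~z   — distribution

~u | ~z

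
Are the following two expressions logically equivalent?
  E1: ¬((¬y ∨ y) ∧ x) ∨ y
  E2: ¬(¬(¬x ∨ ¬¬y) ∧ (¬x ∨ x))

E1: ¬((¬y ∨ y) ∧ x) ∨ y
    = ¬x ∨ y   (complement / identity)
E2: ¬(¬(¬x ∨ ¬¬y) ∧ (¬x ∨ x))
    = ¬(¬(¬x ∨ y) ∧ (¬x ∨ x))   (double negation)
    = ¬¬(¬x ∨ y)   (complement / identity)
    = ¬x ∨ y   (double negation)
Both reduce to ¬x ∨ y, so they are equivalent.

Yes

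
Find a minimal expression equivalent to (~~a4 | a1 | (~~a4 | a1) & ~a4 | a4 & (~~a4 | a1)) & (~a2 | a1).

(~~a4 | a1 | (~~a4 | a1) & ~a4 | a4 & (~~a4 | a1)) & (~a2 | a1)
= (~~a4 | a1 | ~~a4 | a1) & (~a2 | a1)
= (~~a4 | a1) & (~a2 | a1)
= ~~a4 & ~a2 | a1
= a4 & ~a2 | a1

a4 & ~a2 | a1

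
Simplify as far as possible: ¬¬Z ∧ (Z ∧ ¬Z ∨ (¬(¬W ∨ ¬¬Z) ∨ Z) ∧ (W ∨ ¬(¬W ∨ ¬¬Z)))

Z ∧ W

¬¬Z ∧ (Z ∧ ¬Z ∨ (¬(¬W ∨ ¬¬Z) ∨ Z) ∧ (W ∨ ¬(¬W ∨ ¬¬Z)))
= ¬¬Z ∧ (¬(¬W ∨ ¬¬Z) ∨ Z) ∧ (W ∨ ¬(¬W ∨ ¬¬Z))   (complement / identity)
= Z ∧ (¬(¬W ∨ ¬¬Z) ∨ Z) ∧ (W ∨ ¬(¬W ∨ ¬¬Z))   (double negation)
= Z ∧ (¬(¬W ∨ ¬¬Z) ∨ Z ∧ W)   (distribution)
= Z ∧ (W ∧ ¬Z ∨ Z ∧ W)   (De Morgan)
= Z ∧ W   (distribution)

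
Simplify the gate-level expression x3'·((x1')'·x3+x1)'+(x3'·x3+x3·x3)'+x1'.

x3'·((x1')'·x3+x1)'+(x3'·x3+x3·x3)'+x1'
= x3'·(x1·x3+x1)'+(x3'·x3+x3·x3)'+x1'
= x3'·(x1·x3+x1)'+x3'+x1'
= x3'·x1'+x3'+x1'
= x3'+x1'

x3'+x1'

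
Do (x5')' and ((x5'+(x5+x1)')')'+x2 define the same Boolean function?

No

E1: (x5')'
    = x5
E2: ((x5'+(x5+x1)')')'+x2
    = (x5·(x5+x1))'+x2
    = x5'+x2
These differ: at x1=0, x2=1, x5=0, E1 = 0 but E2 = 1.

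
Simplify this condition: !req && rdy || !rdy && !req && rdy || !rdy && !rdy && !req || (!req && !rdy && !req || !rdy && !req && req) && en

!req && rdy || !rdy && !req && rdy || !rdy && !rdy && !req || (!req && !rdy && !req || !rdy && !req && req) && en
= !req && rdy || !rdy && !req || (!req && !rdy && !req || !rdy && !req && req) && en   (distribution)
= !req && rdy || !rdy && !req || !rdy && !req && en   (distribution)
= !req && rdy || !rdy && !req   (absorption)
= !req   (distribution)

!req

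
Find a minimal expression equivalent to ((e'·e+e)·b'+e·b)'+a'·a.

((e'·e+e)·b'+e·b)'+a'·a
= (e·b'+e·b)'+a'·a
= e'+a'·a
= e'

e'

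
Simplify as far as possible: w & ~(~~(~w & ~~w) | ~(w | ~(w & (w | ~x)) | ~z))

w

w & ~(~~(~w & ~~w) | ~(w | ~(w & (w | ~x)) | ~z))
= w & ~(~(w | ~w) | ~(w | ~(w & (w | ~x)) | ~z))   — De Morgan
= w & ~(~(w | ~w) | ~(w | ~w | ~z))   — absorption
= w & (w | ~w) & (w | ~w | ~z)   — De Morgan
= w & (w | ~w)   — absorption
= w   — complement / identity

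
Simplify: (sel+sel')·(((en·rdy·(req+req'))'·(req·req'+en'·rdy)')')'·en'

rdy'·en'

(sel+sel')·(((en·rdy·(req+req'))'·(req·req'+en'·rdy)')')'·en'
= (((en·rdy·(req+req'))'·(req·req'+en'·rdy)')')'·en'
= (((en·rdy)'·(req·req'+en'·rdy)')')'·en'
= (((en·rdy)'·(en'·rdy)')')'·en'
= (en·rdy+en'·rdy)'·en'
= ((en+en')·rdy)'·en'
= rdy'·en'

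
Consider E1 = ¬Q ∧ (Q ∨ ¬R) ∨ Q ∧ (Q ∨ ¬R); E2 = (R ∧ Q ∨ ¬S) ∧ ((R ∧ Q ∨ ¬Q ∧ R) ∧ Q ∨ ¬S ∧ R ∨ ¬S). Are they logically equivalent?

No

E1: ¬Q ∧ (Q ∨ ¬R) ∨ Q ∧ (Q ∨ ¬R)
    = Q ∨ ¬R
E2: (R ∧ Q ∨ ¬S) ∧ ((R ∧ Q ∨ ¬Q ∧ R) ∧ Q ∨ ¬S ∧ R ∨ ¬S)
    = (R ∧ Q ∨ ¬S) ∧ (R ∧ Q ∨ ¬S ∧ R ∨ ¬S)
    = (R ∧ Q ∨ ¬S) ∧ (R ∧ Q ∨ ¬S)
    = R ∧ Q ∨ ¬S
These differ: at Q=0, R=0, S=1, E1 = 1 but E2 = 0.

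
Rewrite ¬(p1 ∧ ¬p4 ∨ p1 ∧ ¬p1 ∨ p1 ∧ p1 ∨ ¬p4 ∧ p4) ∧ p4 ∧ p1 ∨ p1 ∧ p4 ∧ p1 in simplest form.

¬(p1 ∧ ¬p4 ∨ p1 ∧ ¬p1 ∨ p1 ∧ p1 ∨ ¬p4 ∧ p4) ∧ p4 ∧ p1 ∨ p1 ∧ p4 ∧ p1
= ¬(p1 ∧ ¬p4 ∨ p1 ∨ ¬p4 ∧ p4) ∧ p4 ∧ p1 ∨ p1 ∧ p4 ∧ p1   [distribution]
= ¬(p1 ∧ ¬p4 ∨ p1) ∧ p4 ∧ p1 ∨ p1 ∧ p4 ∧ p1   [complement / identity]
= ¬p1 ∧ p4 ∧ p1 ∨ p1 ∧ p4 ∧ p1   [absorption]
= p4 ∧ p1   [distribution]

p4 ∧ p1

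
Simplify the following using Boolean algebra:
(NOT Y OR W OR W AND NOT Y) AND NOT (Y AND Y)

NOT Y

(NOT Y OR W OR W AND NOT Y) AND NOT (Y AND Y)
= (NOT Y OR W) AND NOT (Y AND Y)   — absorption
= (NOT Y OR W) AND NOT Y   — idempotence
= NOT Y   — absorption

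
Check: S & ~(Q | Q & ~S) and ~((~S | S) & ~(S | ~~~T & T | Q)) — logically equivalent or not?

E1: S & ~(Q | Q & ~S)
    = S & ~Q   (absorption)
E2: ~((~S | S) & ~(S | ~~~T & T | Q))
    = ~~(S | ~~~T & T | Q)   (complement / identity)
    = S | ~~~T & T | Q   (double negation)
    = S | ~T & T | Q   (double negation)
    = S | Q   (complement / identity)
These differ: at Q=1, S=1, T=0, E1 = 0 but E2 = 1.

No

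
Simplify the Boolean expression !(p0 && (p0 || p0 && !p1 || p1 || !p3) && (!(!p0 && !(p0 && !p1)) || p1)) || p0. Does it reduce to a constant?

!(p0 && (p0 || p0 && !p1 || p1 || !p3) && (!(!p0 && !(p0 && !p1)) || p1)) || p0
= !(p0 && (p0 || p0 && !p1 || p1 || !p3) && (p0 || p0 && !p1 || p1)) || p0   (De Morgan)
= !(p0 && (p0 || p0 && !p1 || p1)) || p0   (absorption)
= !(p0 && (p0 || p1)) || p0   (absorption)
= !p0 || p0   (absorption)
= true   (complement)

true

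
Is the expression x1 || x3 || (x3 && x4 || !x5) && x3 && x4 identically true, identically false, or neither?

neither

x1 || x3 || (x3 && x4 || !x5) && x3 && x4
= x1 || x3 || x3 && x4
= x1 || x3
This depends on x1, x3, so it is not a constant.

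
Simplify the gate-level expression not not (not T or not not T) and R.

not not (not T or not not T) and R
= not not (not T or T) and R
= (not T or T) and R
= R

R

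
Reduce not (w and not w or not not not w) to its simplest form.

w

not (w and not w or not not not w)
= not (w and not w or not w)
= not not w
= w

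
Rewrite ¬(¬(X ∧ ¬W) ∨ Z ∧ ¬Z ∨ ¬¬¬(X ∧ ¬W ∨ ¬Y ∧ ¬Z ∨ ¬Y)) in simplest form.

X ∧ ¬W

¬(¬(X ∧ ¬W) ∨ Z ∧ ¬Z ∨ ¬¬¬(X ∧ ¬W ∨ ¬Y ∧ ¬Z ∨ ¬Y))
= ¬(¬(X ∧ ¬W) ∨ Z ∧ ¬Z ∨ ¬(X ∧ ¬W ∨ ¬Y ∧ ¬Z ∨ ¬Y))   (double negation)
= ¬(¬(X ∧ ¬W) ∨ Z ∧ ¬Z ∨ ¬(X ∧ ¬W ∨ ¬Y))   (absorption)
= ¬(¬(X ∧ ¬W) ∨ ¬(X ∧ ¬W ∨ ¬Y))   (complement / identity)
= X ∧ ¬W ∧ (X ∧ ¬W ∨ ¬Y)   (De Morgan)
= X ∧ ¬W   (absorption)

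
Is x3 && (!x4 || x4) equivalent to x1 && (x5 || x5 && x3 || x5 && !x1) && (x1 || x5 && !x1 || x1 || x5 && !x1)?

No

E1: x3 && (!x4 || x4)
    = x3
E2: x1 && (x5 || x5 && x3 || x5 && !x1) && (x1 || x5 && !x1 || x1 || x5 && !x1)
    = x1 && (x5 || x5 && !x1) && (x1 || x5 && !x1 || x1 || x5 && !x1)
    = x1 && (x5 || x5 && !x1) && (x1 || x5 && !x1)
    = x1 && (x5 && x1 || x5 && !x1)
    = x1 && x5
These differ: at x1=0, x3=1, x4=0, x5=1, E1 = 1 but E2 = 0.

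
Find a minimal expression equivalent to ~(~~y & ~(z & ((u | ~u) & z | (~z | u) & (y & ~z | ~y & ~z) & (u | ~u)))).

~y | z

~(~~y & ~(z & ((u | ~u) & z | (~z | u) & (y & ~z | ~y & ~z) & (u | ~u))))
= ~(~~y & ~(z & ((u | ~u) & z | (~z | u) & ~z & (u | ~u))))   [distribution]
= ~(~~y & ~(z & ((u | ~u) & z | ~z & (u | ~u))))   [absorption]
= ~(~~y & ~(z & (u | ~u)))   [distribution]
= ~y | z & (u | ~u)   [De Morgan]
= ~y | z   [complement / identity]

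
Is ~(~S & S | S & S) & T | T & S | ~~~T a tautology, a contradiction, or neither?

tautology

~(~S & S | S & S) & T | T & S | ~~~T
= ~S & T | T & S | ~~~T   [distribution]
= ~S & T | T & S | ~T   [double negation]
= T | ~T   [distribution]
= 1   [complement]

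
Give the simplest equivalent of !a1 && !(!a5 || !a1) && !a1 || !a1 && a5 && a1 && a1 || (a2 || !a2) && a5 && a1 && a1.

!a1 && !(!a5 || !a1) && !a1 || !a1 && a5 && a1 && a1 || (a2 || !a2) && a5 && a1 && a1
= !a1 && !(!a5 || !a1) && !a1 || !a1 && a5 && a1 && a1 || a5 && a1 && a1
= !a1 && a5 && a1 && !a1 || !a1 && a5 && a1 && a1 || a5 && a1 && a1
= !a1 && a5 && a1 || a5 && a1 && a1
= a5 && a1

a5 && a1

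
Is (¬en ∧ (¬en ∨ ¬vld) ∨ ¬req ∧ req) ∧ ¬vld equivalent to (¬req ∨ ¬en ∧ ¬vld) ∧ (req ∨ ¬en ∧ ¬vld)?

Yes

E1: (¬en ∧ (¬en ∨ ¬vld) ∨ ¬req ∧ req) ∧ ¬vld
    = ¬en ∧ (¬en ∨ ¬vld) ∧ ¬vld   (complement / identity)
    = ¬en ∧ ¬vld   (absorption)
E2: (¬req ∨ ¬en ∧ ¬vld) ∧ (req ∨ ¬en ∧ ¬vld)
    = ¬en ∧ ¬vld ∨ ¬req ∧ req   (distribution)
    = ¬en ∧ ¬vld   (complement / identity)
Both reduce to ¬en ∧ ¬vld, so they are equivalent.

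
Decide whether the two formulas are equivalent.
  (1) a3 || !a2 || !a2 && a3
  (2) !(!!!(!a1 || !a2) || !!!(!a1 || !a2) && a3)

E1: a3 || !a2 || !a2 && a3
    = a3 || !a2   (absorption)
E2: !(!!!(!a1 || !a2) || !!!(!a1 || !a2) && a3)
    = !!!!(!a1 || !a2)   (absorption)
    = !!(!a1 || !a2)   (double negation)
    = !a1 || !a2   (double negation)
These differ: at a1=0, a2=1, a3=0, E1 = 0 but E2 = 1.

No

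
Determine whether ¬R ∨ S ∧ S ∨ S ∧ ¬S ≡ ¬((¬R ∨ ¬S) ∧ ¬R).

E1: ¬R ∨ S ∧ S ∨ S ∧ ¬S
    = ¬R ∨ S   — distribution
E2: ¬((¬R ∨ ¬S) ∧ ¬R)
    = ¬¬R   — absorption
    = R   — double negation
These differ: at R=0, S=0, E1 = 1 but E2 = 0.

No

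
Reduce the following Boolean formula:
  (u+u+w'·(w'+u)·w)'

u'

(u+u+w'·(w'+u)·w)'
= (u+u+w'·w)'   — absorption
= (u+w'·w)'   — idempotence
= u'   — complement / identity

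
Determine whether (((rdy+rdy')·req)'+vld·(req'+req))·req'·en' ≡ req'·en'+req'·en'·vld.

Yes

E1: (((rdy+rdy')·req)'+vld·(req'+req))·req'·en'
    = (req'+vld·(req'+req))·req'·en'   [complement / identity]
    = (req'+vld)·req'·en'   [complement / identity]
    = req'·en'   [absorption]
E2: req'·en'+req'·en'·vld
    = req'·en'   [absorption]
Both reduce to req'·en', so they are equivalent.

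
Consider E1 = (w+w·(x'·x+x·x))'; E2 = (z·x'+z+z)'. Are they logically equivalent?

No

E1: (w+w·(x'·x+x·x))'
    = (w+w·x)'   [distribution]
    = w'   [absorption]
E2: (z·x'+z+z)'
    = (z+z)'   [absorption]
    = z'   [idempotence]
These differ: at w=0, x=0, z=1, E1 = 1 but E2 = 0.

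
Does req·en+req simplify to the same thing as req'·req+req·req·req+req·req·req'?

E1: req·en+req
    = req
E2: req'·req+req·req·req+req·req·req'
    = req'·req+req·req
    = req
Both reduce to req, so they are equivalent.

Yes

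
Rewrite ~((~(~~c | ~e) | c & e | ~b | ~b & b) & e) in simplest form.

~e

~((~(~~c | ~e) | c & e | ~b | ~b & b) & e)
= ~((~c & e | c & e | ~b | ~b & b) & e)   — De Morgan
= ~((e | ~b | ~b & b) & e)   — distribution
= ~((e | ~b) & e)   — complement / identity
= ~e   — absorption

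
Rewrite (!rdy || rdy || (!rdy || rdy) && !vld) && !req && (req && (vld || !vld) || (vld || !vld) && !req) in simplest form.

(!rdy || rdy || (!rdy || rdy) && !vld) && !req && (req && (vld || !vld) || (vld || !vld) && !req)
= (!rdy || rdy) && !req && (req && (vld || !vld) || (vld || !vld) && !req)   — absorption
= (!rdy || rdy) && !req && (vld || !vld)   — distribution
= !req && (vld || !vld)   — complement / identity
= !req   — complement / identity

!req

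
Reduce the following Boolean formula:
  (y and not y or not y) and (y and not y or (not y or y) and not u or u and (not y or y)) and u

not y and u

(y and not y or not y) and (y and not y or (not y or y) and not u or u and (not y or y)) and u
= (y and not y or not y) and (y and not y or not y or y) and u   [distribution]
= (not y and (not y or y) or y and not y) and u   [distribution]
= (not y or y and not y) and u   [complement / identity]
= not y and u   [complement / identity]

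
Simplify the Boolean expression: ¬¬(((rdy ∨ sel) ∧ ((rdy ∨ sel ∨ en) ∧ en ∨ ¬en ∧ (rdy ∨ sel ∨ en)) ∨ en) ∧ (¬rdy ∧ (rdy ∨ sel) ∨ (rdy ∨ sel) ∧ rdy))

¬¬(((rdy ∨ sel) ∧ ((rdy ∨ sel ∨ en) ∧ en ∨ ¬en ∧ (rdy ∨ sel ∨ en)) ∨ en) ∧ (¬rdy ∧ (rdy ∨ sel) ∨ (rdy ∨ sel) ∧ rdy))
= ¬¬(((rdy ∨ sel) ∧ (rdy ∨ sel ∨ en) ∨ en) ∧ (¬rdy ∧ (rdy ∨ sel) ∨ (rdy ∨ sel) ∧ rdy))   [distribution]
= ¬¬(((rdy ∨ sel) ∧ (rdy ∨ sel ∨ en) ∨ en) ∧ (rdy ∨ sel))   [distribution]
= ((rdy ∨ sel) ∧ (rdy ∨ sel ∨ en) ∨ en) ∧ (rdy ∨ sel)   [double negation]
= (rdy ∨ sel ∨ en) ∧ (rdy ∨ sel)   [absorption]
= rdy ∨ sel   [absorption]

rdy ∨ sel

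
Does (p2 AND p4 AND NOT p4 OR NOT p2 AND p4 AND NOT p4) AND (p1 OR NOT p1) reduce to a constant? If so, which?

yes, False

(p2 AND p4 AND NOT p4 OR NOT p2 AND p4 AND NOT p4) AND (p1 OR NOT p1)
= p2 AND p4 AND NOT p4 OR NOT p2 AND p4 AND NOT p4
= p4 AND NOT p4
= FALSE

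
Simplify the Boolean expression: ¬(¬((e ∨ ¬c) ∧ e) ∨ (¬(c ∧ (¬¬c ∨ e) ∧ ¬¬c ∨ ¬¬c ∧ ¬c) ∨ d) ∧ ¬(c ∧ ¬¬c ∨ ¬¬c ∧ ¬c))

e ∧ c

¬(¬((e ∨ ¬c) ∧ e) ∨ (¬(c ∧ (¬¬c ∨ e) ∧ ¬¬c ∨ ¬¬c ∧ ¬c) ∨ d) ∧ ¬(c ∧ ¬¬c ∨ ¬¬c ∧ ¬c))
= ¬(¬((e ∨ ¬c) ∧ e) ∨ (¬(c ∧ ¬¬c ∨ ¬¬c ∧ ¬c) ∨ d) ∧ ¬(c ∧ ¬¬c ∨ ¬¬c ∧ ¬c))   (absorption)
= ¬(¬((e ∨ ¬c) ∧ e) ∨ ¬(c ∧ ¬¬c ∨ ¬¬c ∧ ¬c))   (absorption)
= ¬(¬((e ∨ ¬c) ∧ e) ∨ ¬¬¬c)   (distribution)
= ¬(¬e ∨ ¬¬¬c)   (absorption)
= e ∧ ¬¬c   (De Morgan)
= e ∧ c   (double negation)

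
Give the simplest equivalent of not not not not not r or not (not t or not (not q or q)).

not not not not not r or not (not t or not (not q or q))
= not not not r or not (not t or not (not q or q))   [double negation]
= not not not r or t and (not q or q)   [De Morgan]
= not not not r or t   [complement / identity]
= not r or t   [double negation]

not r or t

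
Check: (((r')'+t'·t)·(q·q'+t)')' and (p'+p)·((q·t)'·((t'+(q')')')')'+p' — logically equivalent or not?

No

E1: (((r')'+t'·t)·(q·q'+t)')'
    = (((r')'+t'·t)·t')'   (complement / identity)
    = ((r')'·t')'   (complement / identity)
    = r'+t   (De Morgan)
E2: (p'+p)·((q·t)'·((t'+(q')')')')'+p'
    = (p'+p)·(q·t+(t'+(q')')')+p'   (De Morgan)
    = (p'+p)·(q·t+t·q')+p'   (De Morgan)
    = (p'+p)·t+p'   (distribution)
    = t+p'   (complement / identity)
These differ: at p=0, q=0, r=1, t=0, E1 = 0 but E2 = 1.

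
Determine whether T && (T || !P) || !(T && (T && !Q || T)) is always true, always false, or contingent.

always true

T && (T || !P) || !(T && (T && !Q || T))
= T && (T || !P) || !(T && T)   — absorption
= T || !(T && T)   — absorption
= T || !T   — idempotence
= true   — complement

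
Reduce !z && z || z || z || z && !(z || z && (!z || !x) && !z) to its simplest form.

!z && z || z || z || z && !(z || z && (!z || !x) && !z)
= z || z || z && !(z || z && (!z || !x) && !z)   [complement / identity]
= z || z || z && !(z || z && !z)   [absorption]
= z || z || z && !z   [complement / identity]
= z || z   [complement / identity]
= z   [idempotence]

z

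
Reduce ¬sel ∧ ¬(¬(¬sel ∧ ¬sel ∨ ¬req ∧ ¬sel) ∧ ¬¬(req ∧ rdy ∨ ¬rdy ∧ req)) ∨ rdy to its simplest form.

¬sel ∨ rdy

¬sel ∧ ¬(¬(¬sel ∧ ¬sel ∨ ¬req ∧ ¬sel) ∧ ¬¬(req ∧ rdy ∨ ¬rdy ∧ req)) ∨ rdy
= ¬sel ∧ (¬sel ∧ ¬sel ∨ ¬req ∧ ¬sel ∨ ¬(req ∧ rdy ∨ ¬rdy ∧ req)) ∨ rdy   [De Morgan]
= ¬sel ∧ (¬sel ∧ ¬sel ∨ ¬req ∧ ¬sel ∨ ¬req) ∨ rdy   [distribution]
= ¬sel ∧ (¬sel ∧ (¬sel ∨ ¬req) ∨ ¬req) ∨ rdy   [distribution]
= ¬sel ∧ (¬sel ∨ ¬req) ∨ rdy   [absorption]
= ¬sel ∨ rdy   [absorption]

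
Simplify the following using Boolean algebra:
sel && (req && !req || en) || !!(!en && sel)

sel && (req && !req || en) || !!(!en && sel)
= sel && (req && !req || en) || !en && sel   — double negation
= sel && en || !en && sel   — complement / identity
= sel   — distribution

sel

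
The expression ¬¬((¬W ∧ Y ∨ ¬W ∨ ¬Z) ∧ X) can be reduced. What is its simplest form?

¬¬((¬W ∧ Y ∨ ¬W ∨ ¬Z) ∧ X)
= ¬¬((¬W ∨ ¬Z) ∧ X)
= (¬W ∨ ¬Z) ∧ X

(¬W ∨ ¬Z) ∧ X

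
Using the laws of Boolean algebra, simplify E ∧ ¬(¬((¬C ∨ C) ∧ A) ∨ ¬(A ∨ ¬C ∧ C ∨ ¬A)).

E ∧ ¬(¬((¬C ∨ C) ∧ A) ∨ ¬(A ∨ ¬C ∧ C ∨ ¬A))
= E ∧ (¬C ∨ C) ∧ A ∧ (A ∨ ¬C ∧ C ∨ ¬A)   — De Morgan
= E ∧ (¬C ∨ C) ∧ A ∧ (A ∨ ¬A)   — complement / identity
= E ∧ (¬C ∨ C) ∧ A   — complement / identity
= E ∧ A   — complement / identity

E ∧ A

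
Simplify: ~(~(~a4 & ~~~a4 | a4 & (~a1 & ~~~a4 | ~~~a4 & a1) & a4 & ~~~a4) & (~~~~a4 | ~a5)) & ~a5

~a4 & ~a5

~(~(~a4 & ~~~a4 | a4 & (~a1 & ~~~a4 | ~~~a4 & a1) & a4 & ~~~a4) & (~~~~a4 | ~a5)) & ~a5
= ~(~(~a4 & ~~~a4 | a4 & ~~~a4 & a4 & ~~~a4) & (~~~~a4 | ~a5)) & ~a5
= ~(~(~a4 & ~~~a4 | a4 & ~~~a4) & (~~~~a4 | ~a5)) & ~a5
= ~(~~~~a4 & (~~~~a4 | ~a5)) & ~a5
= ~~~~~a4 & ~a5
= ~~~a4 & ~a5
= ~a4 & ~a5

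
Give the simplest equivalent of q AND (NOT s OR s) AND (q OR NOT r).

q AND (NOT s OR s) AND (q OR NOT r)
= q AND (q OR NOT r)   — complement / identity
= q   — absorption

q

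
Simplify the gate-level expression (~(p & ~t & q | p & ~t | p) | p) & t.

(~(p & ~t & q | p & ~t | p) | p) & t
= (~(p & ~t | p) | p) & t   [absorption]
= (~p | p) & t   [absorption]
= t   [complement / identity]

t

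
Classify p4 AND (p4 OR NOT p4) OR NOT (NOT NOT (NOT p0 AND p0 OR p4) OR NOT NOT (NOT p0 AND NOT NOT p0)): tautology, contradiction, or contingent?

p4 AND (p4 OR NOT p4) OR NOT (NOT NOT (NOT p0 AND p0 OR p4) OR NOT NOT (NOT p0 AND NOT NOT p0))
= p4 AND (p4 OR NOT p4) OR NOT (NOT NOT p4 OR NOT NOT (NOT p0 AND NOT NOT p0))   (complement / identity)
= p4 OR NOT (NOT NOT p4 OR NOT NOT (NOT p0 AND NOT NOT p0))   (complement / identity)
= p4 OR NOT (NOT NOT p4 OR NOT (p0 OR NOT p0))   (De Morgan)
= p4 OR NOT p4 AND (p0 OR NOT p0)   (De Morgan)
= p4 OR NOT p4   (complement / identity)
= TRUE   (complement)

tautology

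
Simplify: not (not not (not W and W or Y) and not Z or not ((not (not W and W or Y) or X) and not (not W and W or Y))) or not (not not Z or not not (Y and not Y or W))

not Y or not Z and not W

not (not not (not W and W or Y) and not Z or not ((not (not W and W or Y) or X) and not (not W and W or Y))) or not (not not Z or not not (Y and not Y or W))
= not (not not (not W and W or Y) and not Z or not not (not W and W or Y)) or not (not not Z or not not (Y and not Y or W))   — absorption
= not (not not (not W and W or Y) and not Z or not not (not W and W or Y)) or not (not not Z or not not W)   — complement / identity
= not not not (not W and W or Y) or not (not not Z or not not W)   — absorption
= not (not W and W or Y) or not (not not Z or not not W)   — double negation
= not Y or not (not not Z or not not W)   — complement / identity
= not Y or not Z and not W   — De Morgan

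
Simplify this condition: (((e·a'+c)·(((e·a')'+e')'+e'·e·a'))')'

(((e·a'+c)·(((e·a')'+e')'+e'·e·a'))')'
= (((e·a'+c)·(e·a'·e+e'·e·a'))')'   [De Morgan]
= (((e·a'+c)·e·a')')'   [distribution]
= ((e·a')')'   [absorption]
= e·a'   [double negation]

e·a'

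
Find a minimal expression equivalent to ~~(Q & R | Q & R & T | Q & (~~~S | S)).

Q

~~(Q & R | Q & R & T | Q & (~~~S | S))
= ~~(Q & R | Q & R & T | Q & (~S | S))   — double negation
= ~~(Q & R | Q & (~S | S))   — absorption
= Q & R | Q & (~S | S)   — double negation
= Q & R | Q   — complement / identity
= Q   — absorption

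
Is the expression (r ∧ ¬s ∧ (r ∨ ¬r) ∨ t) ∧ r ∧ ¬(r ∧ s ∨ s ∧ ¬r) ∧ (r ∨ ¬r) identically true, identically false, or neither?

neither

(r ∧ ¬s ∧ (r ∨ ¬r) ∨ t) ∧ r ∧ ¬(r ∧ s ∨ s ∧ ¬r) ∧ (r ∨ ¬r)
= (r ∧ ¬s ∧ (r ∨ ¬r) ∨ t) ∧ r ∧ ¬s ∧ (r ∨ ¬r)   [distribution]
= r ∧ ¬s ∧ (r ∨ ¬r)   [absorption]
= r ∧ ¬s   [complement / identity]
This depends on r, s, so it is not a constant.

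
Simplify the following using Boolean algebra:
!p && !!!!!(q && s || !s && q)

!p && !q

!p && !!!!!(q && s || !s && q)
= !p && !!!!!q
= !p && !!!q
= !p && !q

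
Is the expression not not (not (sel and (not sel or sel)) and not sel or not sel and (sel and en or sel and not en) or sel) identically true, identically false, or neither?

not not (not (sel and (not sel or sel)) and not sel or not sel and (sel and en or sel and not en) or sel)
= not not (not (sel and (not sel or sel)) and not sel or not sel and sel or sel)
= not not (not sel and not sel or not sel and sel or sel)
= not not (not sel or sel)
= not sel or sel
= True

identically true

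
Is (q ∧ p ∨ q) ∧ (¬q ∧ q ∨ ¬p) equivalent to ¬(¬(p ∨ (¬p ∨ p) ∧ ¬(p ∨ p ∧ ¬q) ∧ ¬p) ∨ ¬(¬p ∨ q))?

E1: (q ∧ p ∨ q) ∧ (¬q ∧ q ∨ ¬p)
    = (q ∧ p ∨ q) ∧ ¬p   (complement / identity)
    = q ∧ ¬p   (absorption)
E2: ¬(¬(p ∨ (¬p ∨ p) ∧ ¬(p ∨ p ∧ ¬q) ∧ ¬p) ∨ ¬(¬p ∨ q))
    = ¬(¬(p ∨ ¬(p ∨ p ∧ ¬q) ∧ ¬p) ∨ ¬(¬p ∨ q))   (complement / identity)
    = ¬(¬(p ∨ ¬p ∧ ¬p) ∨ ¬(¬p ∨ q))   (absorption)
    = (p ∨ ¬p ∧ ¬p) ∧ (¬p ∨ q)   (De Morgan)
    = (p ∨ ¬p) ∧ (¬p ∨ q)   (idempotence)
    = ¬p ∨ q   (complement / identity)
These differ: at p=0, q=0, E1 = 0 but E2 = 1.

No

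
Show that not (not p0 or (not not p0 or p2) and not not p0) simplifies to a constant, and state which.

not (not p0 or (not not p0 or p2) and not not p0)
= not (not p0 or not not p0)   (absorption)
= p0 and not p0   (De Morgan)
= False   (complement)

False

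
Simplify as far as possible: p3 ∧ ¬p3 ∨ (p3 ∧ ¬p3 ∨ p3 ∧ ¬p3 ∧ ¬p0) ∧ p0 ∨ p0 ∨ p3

p3 ∧ ¬p3 ∨ (p3 ∧ ¬p3 ∨ p3 ∧ ¬p3 ∧ ¬p0) ∧ p0 ∨ p0 ∨ p3
= p3 ∧ ¬p3 ∨ p3 ∧ ¬p3 ∧ p0 ∨ p0 ∨ p3   (absorption)
= p3 ∧ ¬p3 ∨ p0 ∨ p3   (absorption)
= p0 ∨ p3   (complement / identity)

p0 ∨ p3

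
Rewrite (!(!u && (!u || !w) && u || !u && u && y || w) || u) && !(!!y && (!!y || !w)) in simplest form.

(!(!u && (!u || !w) && u || !u && u && y || w) || u) && !(!!y && (!!y || !w))
= (!(!u && u || !u && u && y || w) || u) && !(!!y && (!!y || !w))   [absorption]
= (!(!u && u || !u && u && y || w) || u) && !!!y   [absorption]
= (!(!u && u || w) || u) && !!!y   [absorption]
= (!(!u && u || w) || u) && !y   [double negation]
= (!w || u) && !y   [complement / identity]

(!w || u) && !y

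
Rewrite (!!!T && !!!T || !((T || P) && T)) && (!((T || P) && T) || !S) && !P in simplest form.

(!!!T && !!!T || !((T || P) && T)) && (!((T || P) && T) || !S) && !P
= (!((T || P) && T) || !!!T && !!!T && !S) && !P   — distribution
= (!((T || P) && T) || !!!T && !S) && !P   — idempotence
= (!T || !!!T && !S) && !P   — absorption
= (!T || !T && !S) && !P   — double negation
= !T && !P   — absorption

!T && !P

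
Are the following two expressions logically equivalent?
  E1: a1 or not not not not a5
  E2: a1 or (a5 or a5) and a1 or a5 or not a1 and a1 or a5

Yes

E1: a1 or not not not not a5
    = a1 or not not a5   — double negation
    = a1 or a5   — double negation
E2: a1 or (a5 or a5) and a1 or a5 or not a1 and a1 or a5
    = a1 or (a5 or a5) and a1 or a5 or a5   — complement / identity
    = a1 or a5 or a5   — absorption
    = a1 or a5   — idempotence
Both reduce to a1 or a5, so they are equivalent.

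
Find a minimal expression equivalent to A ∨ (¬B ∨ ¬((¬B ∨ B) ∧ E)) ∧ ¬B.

A ∨ (¬B ∨ ¬((¬B ∨ B) ∧ E)) ∧ ¬B
= A ∨ (¬B ∨ ¬E) ∧ ¬B   (complement / identity)
= A ∨ ¬B   (absorption)

A ∨ ¬B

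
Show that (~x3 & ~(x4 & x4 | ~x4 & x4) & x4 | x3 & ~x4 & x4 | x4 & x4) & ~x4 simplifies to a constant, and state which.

(~x3 & ~(x4 & x4 | ~x4 & x4) & x4 | x3 & ~x4 & x4 | x4 & x4) & ~x4
= (~x3 & ~x4 & x4 | x3 & ~x4 & x4 | x4 & x4) & ~x4   [distribution]
= (~x4 & x4 | x4 & x4) & ~x4   [distribution]
= x4 & ~x4   [distribution]
= 0   [complement]

0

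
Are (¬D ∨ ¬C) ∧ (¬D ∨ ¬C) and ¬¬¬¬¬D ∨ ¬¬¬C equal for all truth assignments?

Yes

E1: (¬D ∨ ¬C) ∧ (¬D ∨ ¬C)
    = ¬D ∨ ¬C   [idempotence]
E2: ¬¬¬¬¬D ∨ ¬¬¬C
    = ¬¬¬D ∨ ¬¬¬C   [double negation]
    = ¬D ∨ ¬¬¬C   [double negation]
    = ¬D ∨ ¬C   [double negation]
Both reduce to ¬D ∨ ¬C, so they are equivalent.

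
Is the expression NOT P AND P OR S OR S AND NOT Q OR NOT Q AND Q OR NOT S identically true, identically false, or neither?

identically true

NOT P AND P OR S OR S AND NOT Q OR NOT Q AND Q OR NOT S
= NOT P AND P OR S OR NOT Q AND Q OR NOT S   — absorption
= NOT P AND P OR S OR NOT S   — complement / identity
= S OR NOT S   — complement / identity
= TRUE   — complement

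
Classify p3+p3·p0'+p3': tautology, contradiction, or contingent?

tautology

p3+p3·p0'+p3'
= p3+p3'   — absorption
= 1   — complement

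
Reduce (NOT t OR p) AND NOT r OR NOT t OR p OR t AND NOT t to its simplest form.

(NOT t OR p) AND NOT r OR NOT t OR p OR t AND NOT t
= (NOT t OR p) AND NOT r OR NOT t OR p   — complement / identity
= NOT t OR p   — absorption

NOT t OR p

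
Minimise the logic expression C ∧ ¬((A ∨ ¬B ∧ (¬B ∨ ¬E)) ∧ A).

C ∧ ¬((A ∨ ¬B ∧ (¬B ∨ ¬E)) ∧ A)
= C ∧ ¬((A ∨ ¬B) ∧ A)   [absorption]
= C ∧ ¬A   [absorption]

C ∧ ¬A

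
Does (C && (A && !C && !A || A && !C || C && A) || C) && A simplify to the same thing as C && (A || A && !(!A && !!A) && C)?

E1: (C && (A && !C && !A || A && !C || C && A) || C) && A
    = (C && (A && !C || C && A) || C) && A   (absorption)
    = (C && A || C) && A   (distribution)
    = C && A   (absorption)
E2: C && (A || A && !(!A && !!A) && C)
    = C && (A || A && (A || !A) && C)   (De Morgan)
    = C && (A || A && C)   (complement / identity)
    = C && A   (absorption)
Both reduce to C && A, so they are equivalent.

Yes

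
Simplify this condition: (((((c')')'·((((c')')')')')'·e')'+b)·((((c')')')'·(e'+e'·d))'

(((((c')')'·((((c')')')')')'·e')'+b)·((((c')')')'·(e'+e'·d))'
= (((((c')')'·((((c')')')')')'·e')'+b)·((((c')')')'·e')'   (absorption)
= (((((c')')'·((c')')')'·e')'+b)·((((c')')')'·e')'   (double negation)
= (((((c')')')'·e')'+b)·((((c')')')'·e')'   (idempotence)
= ((((c')')')'·e')'   (absorption)
= ((c')'·e')'   (double negation)
= c'+e   (De Morgan)

c'+e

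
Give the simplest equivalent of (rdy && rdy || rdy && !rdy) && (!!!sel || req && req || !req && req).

(rdy && rdy || rdy && !rdy) && (!!!sel || req && req || !req && req)
= (rdy && rdy || rdy && !rdy) && (!!!sel || req)   — distribution
= (rdy && rdy || rdy && !rdy) && (!sel || req)   — double negation
= rdy && (!sel || req)   — distribution

rdy && (!sel || req)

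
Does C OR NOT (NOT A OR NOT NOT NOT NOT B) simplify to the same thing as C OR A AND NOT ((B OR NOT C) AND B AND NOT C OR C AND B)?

Yes

E1: C OR NOT (NOT A OR NOT NOT NOT NOT B)
    = C OR A AND NOT NOT NOT B   [De Morgan]
    = C OR A AND NOT B   [double negation]
E2: C OR A AND NOT ((B OR NOT C) AND B AND NOT C OR C AND B)
    = C OR A AND NOT (B AND NOT C OR C AND B)   [absorption]
    = C OR A AND NOT B   [distribution]
Both reduce to C OR A AND NOT B, so they are equivalent.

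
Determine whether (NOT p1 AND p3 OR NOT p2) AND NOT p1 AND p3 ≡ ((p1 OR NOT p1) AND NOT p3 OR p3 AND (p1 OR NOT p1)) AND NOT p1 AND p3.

E1: (NOT p1 AND p3 OR NOT p2) AND NOT p1 AND p3
    = NOT p1 AND p3   (absorption)
E2: ((p1 OR NOT p1) AND NOT p3 OR p3 AND (p1 OR NOT p1)) AND NOT p1 AND p3
    = (p1 OR NOT p1) AND NOT p1 AND p3   (distribution)
    = NOT p1 AND p3   (complement / identity)
Both reduce to NOT p1 AND p3, so they are equivalent.

Yes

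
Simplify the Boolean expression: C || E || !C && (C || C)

C || E

C || E || !C && (C || C)
= C || E || !C && C   (idempotence)
= C || E   (complement / identity)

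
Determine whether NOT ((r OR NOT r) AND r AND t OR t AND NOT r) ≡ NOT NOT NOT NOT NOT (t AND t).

Yes

E1: NOT ((r OR NOT r) AND r AND t OR t AND NOT r)
    = NOT (r AND t OR t AND NOT r)   (complement / identity)
    = NOT t   (distribution)
E2: NOT NOT NOT NOT NOT (t AND t)
    = NOT NOT NOT (t AND t)   (double negation)
    = NOT NOT NOT t   (idempotence)
    = NOT t   (double negation)
Both reduce to NOT t, so they are equivalent.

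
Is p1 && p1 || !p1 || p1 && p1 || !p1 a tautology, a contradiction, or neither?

p1 && p1 || !p1 || p1 && p1 || !p1
= p1 && p1 || !p1
= p1 || !p1
= true

tautology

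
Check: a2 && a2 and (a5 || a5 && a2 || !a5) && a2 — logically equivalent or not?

E1: a2 && a2
    = a2
E2: (a5 || a5 && a2 || !a5) && a2
    = (a5 || !a5) && a2
    = a2
Both reduce to a2, so they are equivalent.

Yes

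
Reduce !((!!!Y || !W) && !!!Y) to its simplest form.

!((!!!Y || !W) && !!!Y)
= !!!!Y
= !!Y
= Y

Y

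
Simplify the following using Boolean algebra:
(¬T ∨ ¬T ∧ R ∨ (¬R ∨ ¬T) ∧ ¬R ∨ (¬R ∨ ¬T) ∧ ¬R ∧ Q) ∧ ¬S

(¬T ∨ ¬T ∧ R ∨ (¬R ∨ ¬T) ∧ ¬R ∨ (¬R ∨ ¬T) ∧ ¬R ∧ Q) ∧ ¬S
= (¬T ∨ (¬R ∨ ¬T) ∧ ¬R ∨ (¬R ∨ ¬T) ∧ ¬R ∧ Q) ∧ ¬S   (absorption)
= (¬T ∨ (¬R ∨ ¬T) ∧ ¬R) ∧ ¬S   (absorption)
= (¬T ∨ ¬R) ∧ ¬S   (absorption)

(¬T ∨ ¬R) ∧ ¬S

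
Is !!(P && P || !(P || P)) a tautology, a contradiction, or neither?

tautology

!!(P && P || !(P || P))
= P && P || !(P || P)   — double negation
= P && P || !P   — idempotence
= P || !P   — idempotence
= true   — complement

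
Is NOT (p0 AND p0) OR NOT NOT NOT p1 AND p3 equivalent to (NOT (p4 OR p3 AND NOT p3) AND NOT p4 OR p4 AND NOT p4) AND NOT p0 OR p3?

No

E1: NOT (p0 AND p0) OR NOT NOT NOT p1 AND p3
    = NOT p0 OR NOT NOT NOT p1 AND p3   (idempotence)
    = NOT p0 OR NOT p1 AND p3   (double negation)
E2: (NOT (p4 OR p3 AND NOT p3) AND NOT p4 OR p4 AND NOT p4) AND NOT p0 OR p3
    = (NOT p4 AND NOT p4 OR p4 AND NOT p4) AND NOT p0 OR p3   (complement / identity)
    = NOT p4 AND NOT p0 OR p3   (distribution)
These differ: at p0=1, p1=1, p3=1, p4=1, E1 = 0 but E2 = 1.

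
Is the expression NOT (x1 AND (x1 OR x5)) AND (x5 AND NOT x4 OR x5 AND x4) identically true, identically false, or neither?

neither

NOT (x1 AND (x1 OR x5)) AND (x5 AND NOT x4 OR x5 AND x4)
= NOT x1 AND (x5 AND NOT x4 OR x5 AND x4)
= NOT x1 AND x5
This depends on x1, x5, so it is not a constant.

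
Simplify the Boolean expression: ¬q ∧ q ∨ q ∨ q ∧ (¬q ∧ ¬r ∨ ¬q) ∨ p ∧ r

¬q ∧ q ∨ q ∨ q ∧ (¬q ∧ ¬r ∨ ¬q) ∨ p ∧ r
= ¬q ∧ q ∨ q ∨ q ∧ ¬q ∨ p ∧ r   (absorption)
= ¬q ∧ q ∨ q ∨ p ∧ r   (complement / identity)
= q ∨ p ∧ r   (complement / identity)

q ∨ p ∧ r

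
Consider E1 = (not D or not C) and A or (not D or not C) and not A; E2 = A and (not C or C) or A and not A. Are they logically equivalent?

E1: (not D or not C) and A or (not D or not C) and not A
    = not D or not C   (distribution)
E2: A and (not C or C) or A and not A
    = A or A and not A   (complement / identity)
    = A   (complement / identity)
These differ: at A=0, C=0, D=0, E1 = 1 but E2 = 0.

No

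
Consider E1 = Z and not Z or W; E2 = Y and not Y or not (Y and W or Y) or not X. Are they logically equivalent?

E1: Z and not Z or W
    = W   [complement / identity]
E2: Y and not Y or not (Y and W or Y) or not X
    = not (Y and W or Y) or not X   [complement / identity]
    = not Y or not X   [absorption]
These differ: at W=0, X=0, Y=0, Z=0, E1 = 0 but E2 = 1.

No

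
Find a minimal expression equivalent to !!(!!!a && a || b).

b

!!(!!!a && a || b)
= !!(!a && a || b)   — double negation
= !!b   — complement / identity
= b   — double negation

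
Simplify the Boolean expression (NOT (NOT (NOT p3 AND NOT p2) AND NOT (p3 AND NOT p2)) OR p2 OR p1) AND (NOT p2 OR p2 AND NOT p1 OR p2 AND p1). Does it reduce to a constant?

TRUE

(NOT (NOT (NOT p3 AND NOT p2) AND NOT (p3 AND NOT p2)) OR p2 OR p1) AND (NOT p2 OR p2 AND NOT p1 OR p2 AND p1)
= (NOT p3 AND NOT p2 OR p3 AND NOT p2 OR p2 OR p1) AND (NOT p2 OR p2 AND NOT p1 OR p2 AND p1)
= (NOT p3 AND NOT p2 OR p3 AND NOT p2 OR p2 OR p1) AND (NOT p2 OR p2)
= (NOT p2 OR p2 OR p1) AND (NOT p2 OR p2)
= NOT p2 OR p2
= TRUE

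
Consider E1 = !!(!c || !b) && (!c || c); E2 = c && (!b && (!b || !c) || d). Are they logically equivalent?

E1: !!(!c || !b) && (!c || c)
    = (!c || !b) && (!c || c)   [double negation]
    = !c || !b   [complement / identity]
E2: c && (!b && (!b || !c) || d)
    = c && (!b || d)   [absorption]
These differ: at b=1, c=0, d=0, E1 = 1 but E2 = 0.

No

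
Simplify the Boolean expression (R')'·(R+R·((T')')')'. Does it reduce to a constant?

(R')'·(R+R·((T')')')'
= R·(R+R·((T')')')'   (double negation)
= R·(R+R·T')'   (double negation)
= R·R'   (absorption)
= 0   (complement)

0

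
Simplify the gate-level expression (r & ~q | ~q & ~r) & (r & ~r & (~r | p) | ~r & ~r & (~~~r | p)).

~q & ~r

(r & ~q | ~q & ~r) & (r & ~r & (~r | p) | ~r & ~r & (~~~r | p))
= (r & ~q | ~q & ~r) & (r & ~r & (~r | p) | ~r & ~r & (~r | p))   [double negation]
= (r & ~q | ~q & ~r) & ~r & (~r | p)   [distribution]
= (r & ~q | ~q & ~r) & ~r   [absorption]
= ~q & ~r   [distribution]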